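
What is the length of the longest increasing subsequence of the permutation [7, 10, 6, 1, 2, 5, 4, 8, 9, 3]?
5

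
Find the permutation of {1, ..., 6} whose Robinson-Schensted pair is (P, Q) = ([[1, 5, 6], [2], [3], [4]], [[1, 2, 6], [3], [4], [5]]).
4 5 3 2 1 6

Reverse the RSK construction: for i from n down to 1, find the cell of Q containing i, remove the entry at that cell from P, and reverse-bump it up through P; the value ejected from row 1 is w(i).

Step i=6: Q has 6 at row 1, column 3; remove that cell from P, ejecting 6. So w(6) = 6. P is now [[1, 5], [2], [3], [4]].
Step i=5: Q has 5 at row 4, column 1; remove 4 from row 4 of P and reverse-bump: 4 enters row 3 and ejects 3; 3 enters row 2 and ejects 2; 2 enters row 1 and ejects 1. So w(5) = 1. P is now [[2, 5], [3], [4]].
Step i=4: Q has 4 at row 3, column 1; remove 4 from row 3 of P and reverse-bump: 4 enters row 2 and ejects 3; 3 enters row 1 and ejects 2. So w(4) = 2. P is now [[3, 5], [4]].
Step i=3: Q has 3 at row 2, column 1; remove 4 from row 2 of P and reverse-bump: 4 enters row 1 and ejects 3. So w(3) = 3. P is now [[4, 5]].
Step i=2: Q has 2 at row 1, column 2; remove that cell from P, ejecting 5. So w(2) = 5. P is now [[4]].
Step i=1: Q has 1 at row 1, column 1; remove that cell from P, ejecting 4. So w(1) = 4. P is now [].

So w = 4 5 3 2 1 6.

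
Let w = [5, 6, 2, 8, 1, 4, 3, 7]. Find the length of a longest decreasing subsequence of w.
3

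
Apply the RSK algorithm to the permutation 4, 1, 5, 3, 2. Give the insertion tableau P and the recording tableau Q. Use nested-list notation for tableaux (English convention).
Insert each entry of the permutation into P by Schensted row insertion, recording in Q the position of each new cell.

After inserting 4: P = [[4]].
After inserting 1: P = [[1], [4]].
After inserting 5: P = [[1, 5], [4]].
After inserting 3: P = [[1, 3], [4, 5]].
After inserting 2: P = [[1, 2], [3, 5], [4]].

So P = [[1, 2], [3, 5], [4]], Q = [[1, 3], [2, 4], [5]].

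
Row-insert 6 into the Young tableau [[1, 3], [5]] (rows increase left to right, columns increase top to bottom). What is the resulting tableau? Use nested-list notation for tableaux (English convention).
6 is larger than every entry of row 1, so it is appended to row 1. The new tableau is [[1, 3, 6], [5]].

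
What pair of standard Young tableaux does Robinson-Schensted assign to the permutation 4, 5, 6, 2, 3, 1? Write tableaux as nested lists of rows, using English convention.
P = [[1, 3, 6], [2, 5], [4]], Q = [[1, 2, 3], [4, 5], [6]]

Insert each entry of the permutation into P by Schensted row insertion, recording in Q the position of each new cell.

Insert 4: appended to row 1. P = [[4]], Q = [[1]].
Insert 5: appended to row 1. P = [[4, 5]], Q = [[1, 2]].
Insert 6: appended to row 1. P = [[4, 5, 6]], Q = [[1, 2, 3]].
Insert 2: 2 bumps 4 from row 1; 4 starts row 2. P = [[2, 5, 6], [4]], Q = [[1, 2, 3], [4]].
Insert 3: 3 bumps 5 from row 1; 5 appends to row 2. P = [[2, 3, 6], [4, 5]], Q = [[1, 2, 3], [4, 5]].
Insert 1: 1 bumps 2 from row 1; 2 bumps 4 from row 2; 4 starts row 3. P = [[1, 3, 6], [2, 5], [4]], Q = [[1, 2, 3], [4, 5], [6]].

So P = [[1, 3, 6], [2, 5], [4]], Q = [[1, 2, 3], [4, 5], [6]].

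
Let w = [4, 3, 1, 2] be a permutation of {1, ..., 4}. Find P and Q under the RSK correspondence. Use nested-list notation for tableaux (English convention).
Insert each entry of the permutation into P by Schensted row insertion, recording in Q the position of each new cell.

Insert 4: appended to row 1. P = [[4]].
Insert 3: 3 bumps 4 from row 1; 4 starts row 2. P = [[3], [4]].
Insert 1: 1 bumps 3 from row 1; 3 bumps 4 from row 2; 4 starts row 3. P = [[1], [3], [4]].
Insert 2: appended to row 1. P = [[1, 2], [3], [4]].

So P = [[1, 2], [3], [4]], Q = [[1, 4], [2], [3]].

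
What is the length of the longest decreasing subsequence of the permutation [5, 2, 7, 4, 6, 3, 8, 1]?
4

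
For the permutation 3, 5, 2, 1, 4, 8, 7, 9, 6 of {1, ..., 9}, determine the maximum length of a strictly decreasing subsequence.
3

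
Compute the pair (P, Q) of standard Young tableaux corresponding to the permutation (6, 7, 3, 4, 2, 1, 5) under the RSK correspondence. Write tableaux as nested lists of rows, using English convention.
Insert each entry of the permutation into P by Schensted row insertion, recording in Q the position of each new cell.

Insert 6: appended to row 1. P = [[6]], Q = [[1]].
Insert 7: appended to row 1. P = [[6, 7]], Q = [[1, 2]].
Insert 3: 3 bumps 6 from row 1; 6 starts row 2. P = [[3, 7], [6]], Q = [[1, 2], [3]].
Insert 4: 4 bumps 7 from row 1; 7 appends to row 2. P = [[3, 4], [6, 7]], Q = [[1, 2], [3, 4]].
Insert 2: 2 bumps 3 from row 1; 3 bumps 6 from row 2; 6 starts row 3. P = [[2, 4], [3, 7], [6]], Q = [[1, 2], [3, 4], [5]].
Insert 1: 1 bumps 2 from row 1; 2 bumps 3 from row 2; 3 bumps 6 from row 3; 6 starts row 4. P = [[1, 4], [2, 7], [3], [6]], Q = [[1, 2], [3, 4], [5], [6]].
Insert 5: appended to row 1. P = [[1, 4, 5], [2, 7], [3], [6]], Q = [[1, 2, 7], [3, 4], [5], [6]].

So P = [[1, 4, 5], [2, 7], [3], [6]], Q = [[1, 2, 7], [3, 4], [5], [6]].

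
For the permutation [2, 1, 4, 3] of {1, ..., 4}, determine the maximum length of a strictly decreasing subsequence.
2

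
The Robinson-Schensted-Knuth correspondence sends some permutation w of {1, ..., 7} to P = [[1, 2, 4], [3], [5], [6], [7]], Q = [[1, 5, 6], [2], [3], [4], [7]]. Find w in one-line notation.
Reverse the RSK construction: for i from n down to 1, find the cell of Q containing i, remove the entry at that cell from P, and reverse-bump it up through P; the value ejected from row 1 is w(i).

Step i=7: Q has 7 at row 5, column 1; remove 7 from row 5 of P and reverse-bump: 7 enters row 4 and ejects 6; 6 enters row 3 and ejects 5; 5 enters row 2 and ejects 3; 3 enters row 1 and ejects 2. So w(7) = 2. P is now [[1, 3, 4], [5], [6], [7]].
Step i=6: Q has 6 at row 1, column 3; remove that cell from P, ejecting 4. So w(6) = 4. P is now [[1, 3], [5], [6], [7]].
Step i=5: Q has 5 at row 1, column 2; remove that cell from P, ejecting 3. So w(5) = 3. P is now [[1], [5], [6], [7]].
Step i=4: Q has 4 at row 4, column 1; remove 7 from row 4 of P and reverse-bump: 7 enters row 3 and ejects 6; 6 enters row 2 and ejects 5; 5 enters row 1 and ejects 1. So w(4) = 1. P is now [[5], [6], [7]].
Step i=3: Q has 3 at row 3, column 1; remove 7 from row 3 of P and reverse-bump: 7 enters row 2 and ejects 6; 6 enters row 1 and ejects 5. So w(3) = 5. P is now [[6], [7]].
Step i=2: Q has 2 at row 2, column 1; remove 7 from row 2 of P and reverse-bump: 7 enters row 1 and ejects 6. So w(2) = 6. P is now [[7]].
Step i=1: Q has 1 at row 1, column 1; remove that cell from P, ejecting 7. So w(1) = 7. P is now [].

So w = 7 6 5 1 3 4 2.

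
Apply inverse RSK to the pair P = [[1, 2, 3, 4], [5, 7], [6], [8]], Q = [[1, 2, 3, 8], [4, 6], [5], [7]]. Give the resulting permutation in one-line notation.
1 6 8 7 2 5 3 4

Reverse RSK: for i = n, n-1, ..., 1, locate i in Q, remove the corresponding corner cell from P, and reverse-bump its entry up through P; the value ejected from row 1 is w(i).

So w = 1 6 8 7 2 5 3 4.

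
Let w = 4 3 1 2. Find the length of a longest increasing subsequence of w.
2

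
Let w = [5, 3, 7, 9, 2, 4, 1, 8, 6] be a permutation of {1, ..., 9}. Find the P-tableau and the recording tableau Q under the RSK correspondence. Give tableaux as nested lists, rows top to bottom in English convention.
Insert each entry of the permutation into P by Schensted row insertion, recording in Q the position of each new cell.

Insert 5: appended to row 1. P = [[5]].
Insert 3: 3 bumps 5 from row 1; 5 starts row 2. P = [[3], [5]].
Insert 7: appended to row 1. P = [[3, 7], [5]].
Insert 9: appended to row 1. P = [[3, 7, 9], [5]].
Insert 2: 2 bumps 3 from row 1; 3 bumps 5 from row 2; 5 starts row 3. P = [[2, 7, 9], [3], [5]].
Insert 4: 4 bumps 7 from row 1; 7 appends to row 2. P = [[2, 4, 9], [3, 7], [5]].
Insert 1: 1 bumps 2 from row 1; 2 bumps 3 from row 2; 3 bumps 5 from row 3; 5 starts row 4. P = [[1, 4, 9], [2, 7], [3], [5]].
Insert 8: 8 bumps 9 from row 1; 9 appends to row 2. P = [[1, 4, 8], [2, 7, 9], [3], [5]].
Insert 6: 6 bumps 8 from row 1; 8 bumps 9 from row 2; 9 appends to row 3. P = [[1, 4, 6], [2, 7, 8], [3, 9], [5]].

So P = [[1, 4, 6], [2, 7, 8], [3, 9], [5]], Q = [[1, 3, 4], [2, 6, 8], [5, 9], [7]].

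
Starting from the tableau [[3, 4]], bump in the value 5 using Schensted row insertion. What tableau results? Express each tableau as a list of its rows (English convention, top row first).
5 is larger than every entry of row 1, so it is appended to row 1. The new tableau is [[3, 4, 5]].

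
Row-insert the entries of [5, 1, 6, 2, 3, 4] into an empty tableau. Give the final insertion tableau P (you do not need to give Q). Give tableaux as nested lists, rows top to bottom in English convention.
Insert 5: appended to row 1. P = [[5]].
Insert 1: 1 bumps 5 from row 1; 5 starts row 2. P = [[1], [5]].
Insert 6: appended to row 1. P = [[1, 6], [5]].
Insert 2: 2 bumps 6 from row 1; 6 appends to row 2. P = [[1, 2], [5, 6]].
Insert 3: appended to row 1. P = [[1, 2, 3], [5, 6]].
Insert 4: appended to row 1. P = [[1, 2, 3, 4], [5, 6]].

So P = [[1, 2, 3, 4], [5, 6]].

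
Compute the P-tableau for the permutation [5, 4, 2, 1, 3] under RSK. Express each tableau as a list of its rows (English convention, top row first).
Insert 5: appended to row 1. P = [[5]].
Insert 4: 4 bumps 5 from row 1; 5 starts row 2. P = [[4], [5]].
Insert 2: 2 bumps 4 from row 1; 4 bumps 5 from row 2; 5 starts row 3. P = [[2], [4], [5]].
Insert 1: 1 bumps 2 from row 1; 2 bumps 4 from row 2; 4 bumps 5 from row 3; 5 starts row 4. P = [[1], [2], [4], [5]].
Insert 3: appended to row 1. P = [[1, 3], [2], [4], [5]].

So P = [[1, 3], [2], [4], [5]].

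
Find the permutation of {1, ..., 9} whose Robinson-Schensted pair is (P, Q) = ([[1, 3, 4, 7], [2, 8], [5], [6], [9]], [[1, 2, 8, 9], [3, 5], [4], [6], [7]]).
6 9 8 2 5 3 1 4 7

Reverse the RSK construction: for i from n down to 1, find the cell of Q containing i, remove the entry at that cell from P, and reverse-bump it up through P; the value ejected from row 1 is w(i).

Step i=9: Q has 9 at row 1, column 4; remove that cell from P, ejecting 7. So w(9) = 7. P is now [[1, 3, 4], [2, 8], [5], [6], [9]].
Step i=8: Q has 8 at row 1, column 3; remove that cell from P, ejecting 4. So w(8) = 4. P is now [[1, 3], [2, 8], [5], [6], [9]].
Step i=7: Q has 7 at row 5, column 1; remove 9 from row 5 of P and reverse-bump: 9 enters row 4 and ejects 6; 6 enters row 3 and ejects 5; 5 enters row 2 and ejects 2; 2 enters row 1 and ejects 1. So w(7) = 1. P is now [[2, 3], [5, 8], [6], [9]].
Step i=6: Q has 6 at row 4, column 1; remove 9 from row 4 of P and reverse-bump: 9 enters row 3 and ejects 6; 6 enters row 2 and ejects 5; 5 enters row 1 and ejects 3. So w(6) = 3. P is now [[2, 5], [6, 8], [9]].
Step i=5: Q has 5 at row 2, column 2; remove 8 from row 2 of P and reverse-bump: 8 enters row 1 and ejects 5. So w(5) = 5. P is now [[2, 8], [6], [9]].
Step i=4: Q has 4 at row 3, column 1; remove 9 from row 3 of P and reverse-bump: 9 enters row 2 and ejects 6; 6 enters row 1 and ejects 2. So w(4) = 2. P is now [[6, 8], [9]].
Step i=3: Q has 3 at row 2, column 1; remove 9 from row 2 of P and reverse-bump: 9 enters row 1 and ejects 8. So w(3) = 8. P is now [[6, 9]].
Step i=2: Q has 2 at row 1, column 2; remove that cell from P, ejecting 9. So w(2) = 9. P is now [[6]].
Step i=1: Q has 1 at row 1, column 1; remove that cell from P, ejecting 6. So w(1) = 6. P is now [].

So w = 6 9 8 2 5 3 1 4 7.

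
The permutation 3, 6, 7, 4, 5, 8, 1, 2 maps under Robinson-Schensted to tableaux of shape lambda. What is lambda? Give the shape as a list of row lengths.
Row-insert each entry into an empty tableau.

After inserting 3: P = [[3]].
After inserting 6: P = [[3, 6]].
After inserting 7: P = [[3, 6, 7]].
After inserting 4: P = [[3, 4, 7], [6]].
After inserting 5: P = [[3, 4, 5], [6, 7]].
After inserting 8: P = [[3, 4, 5, 8], [6, 7]].
After inserting 1: P = [[1, 4, 5, 8], [3, 7], [6]].
After inserting 2: P = [[1, 2, 5, 8], [3, 4], [6, 7]].

The final insertion tableau P = [[1, 2, 5, 8], [3, 4], [6, 7]] has shape [4, 2, 2].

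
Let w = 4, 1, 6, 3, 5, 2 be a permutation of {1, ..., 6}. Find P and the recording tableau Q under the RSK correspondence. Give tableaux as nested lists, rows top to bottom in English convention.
P = [[1, 2, 5], [3, 6], [4]], Q = [[1, 3, 5], [2, 4], [6]]

Insert each entry of the permutation into P by Schensted row insertion, recording in Q the position of each new cell.

Insert 4: appended to row 1. P = [[4]].
Insert 1: 1 bumps 4 from row 1; 4 starts row 2. P = [[1], [4]].
Insert 6: appended to row 1. P = [[1, 6], [4]].
Insert 3: 3 bumps 6 from row 1; 6 appends to row 2. P = [[1, 3], [4, 6]].
Insert 5: appended to row 1. P = [[1, 3, 5], [4, 6]].
Insert 2: 2 bumps 3 from row 1; 3 bumps 4 from row 2; 4 starts row 3. P = [[1, 2, 5], [3, 6], [4]].

So P = [[1, 2, 5], [3, 6], [4]], Q = [[1, 3, 5], [2, 4], [6]].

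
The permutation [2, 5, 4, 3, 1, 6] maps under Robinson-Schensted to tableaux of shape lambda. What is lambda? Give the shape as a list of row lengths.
[3, 1, 1, 1]

Row-insert each entry into an empty tableau.

After inserting 2: P = [[2]].
After inserting 5: P = [[2, 5]].
After inserting 4: P = [[2, 4], [5]].
After inserting 3: P = [[2, 3], [4], [5]].
After inserting 1: P = [[1, 3], [2], [4], [5]].
After inserting 6: P = [[1, 3, 6], [2], [4], [5]].

The final insertion tableau P = [[1, 3, 6], [2], [4], [5]] has shape [3, 1, 1, 1].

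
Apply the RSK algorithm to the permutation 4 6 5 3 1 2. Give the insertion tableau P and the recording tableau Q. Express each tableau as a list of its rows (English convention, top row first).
P = [[1, 2], [3, 5], [4], [6]], Q = [[1, 2], [3, 6], [4], [5]]

Insert each entry of the permutation into P by Schensted row insertion, recording in Q the position of each new cell.

After inserting 4: P = [[4]].
After inserting 6: P = [[4, 6]].
After inserting 5: P = [[4, 5], [6]].
After inserting 3: P = [[3, 5], [4], [6]].
After inserting 1: P = [[1, 5], [3], [4], [6]].
After inserting 2: P = [[1, 2], [3, 5], [4], [6]].

So P = [[1, 2], [3, 5], [4], [6]], Q = [[1, 2], [3, 6], [4], [5]].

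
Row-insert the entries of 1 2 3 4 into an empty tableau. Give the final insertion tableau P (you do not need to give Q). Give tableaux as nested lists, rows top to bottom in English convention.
P = [[1, 2, 3, 4]]

Insert 1: appended to row 1. P = [[1]].
Insert 2: appended to row 1. P = [[1, 2]].
Insert 3: appended to row 1. P = [[1, 2, 3]].
Insert 4: appended to row 1. P = [[1, 2, 3, 4]].

So P = [[1, 2, 3, 4]].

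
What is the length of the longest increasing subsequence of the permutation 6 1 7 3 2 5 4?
3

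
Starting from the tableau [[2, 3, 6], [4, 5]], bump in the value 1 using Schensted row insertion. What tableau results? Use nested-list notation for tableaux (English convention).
In row 1, 1 replaces 2 (the leftmost entry greater than 1); 2 is bumped to row 2. In row 2, 2 replaces 4 (the leftmost entry greater than 2); 4 is bumped to row 3. 4 starts a new row 3. The new tableau is [[1, 3, 6], [2, 5], [4]].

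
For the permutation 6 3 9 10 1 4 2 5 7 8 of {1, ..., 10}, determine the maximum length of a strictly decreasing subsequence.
3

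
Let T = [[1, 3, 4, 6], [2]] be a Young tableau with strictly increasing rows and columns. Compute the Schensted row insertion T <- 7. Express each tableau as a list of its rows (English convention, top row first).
7 is larger than every entry of row 1, so it is appended to row 1. The new tableau is [[1, 3, 4, 6, 7], [2]].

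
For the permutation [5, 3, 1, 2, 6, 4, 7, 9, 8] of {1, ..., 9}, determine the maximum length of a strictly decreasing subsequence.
3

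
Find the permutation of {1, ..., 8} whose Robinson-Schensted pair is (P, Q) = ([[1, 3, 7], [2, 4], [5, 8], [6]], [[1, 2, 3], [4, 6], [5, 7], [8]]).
Reverse the RSK construction: for i from n down to 1, find the cell of Q containing i, remove the entry at that cell from P, and reverse-bump it up through P; the value ejected from row 1 is w(i).

Step i=8: Q has 8 at row 4, column 1; remove 6 from row 4 of P and reverse-bump: 6 enters row 3 and ejects 5; 5 enters row 2 and ejects 4; 4 enters row 1 and ejects 3. So w(8) = 3. P is now [[1, 4, 7], [2, 5], [6, 8]].
Step i=7: Q has 7 at row 3, column 2; remove 8 from row 3 of P and reverse-bump: 8 enters row 2 and ejects 5; 5 enters row 1 and ejects 4. So w(7) = 4. P is now [[1, 5, 7], [2, 8], [6]].
Step i=6: Q has 6 at row 2, column 2; remove 8 from row 2 of P and reverse-bump: 8 enters row 1 and ejects 7. So w(6) = 7. P is now [[1, 5, 8], [2], [6]].
Step i=5: Q has 5 at row 3, column 1; remove 6 from row 3 of P and reverse-bump: 6 enters row 2 and ejects 2; 2 enters row 1 and ejects 1. So w(5) = 1. P is now [[2, 5, 8], [6]].
Step i=4: Q has 4 at row 2, column 1; remove 6 from row 2 of P and reverse-bump: 6 enters row 1 and ejects 5. So w(4) = 5. P is now [[2, 6, 8]].
Step i=3: Q has 3 at row 1, column 3; remove that cell from P, ejecting 8. So w(3) = 8. P is now [[2, 6]].
Step i=2: Q has 2 at row 1, column 2; remove that cell from P, ejecting 6. So w(2) = 6. P is now [[2]].
Step i=1: Q has 1 at row 1, column 1; remove that cell from P, ejecting 2. So w(1) = 2. P is now [].

So w = 2 6 8 5 1 7 4 3.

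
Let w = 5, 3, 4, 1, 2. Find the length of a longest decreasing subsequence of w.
3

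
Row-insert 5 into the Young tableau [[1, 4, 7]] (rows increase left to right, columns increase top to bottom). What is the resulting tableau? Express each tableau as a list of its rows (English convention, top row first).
[[1, 4, 5], [7]]

In row 1, 5 replaces 7 (the leftmost entry greater than 5); 7 is bumped to row 2. 7 starts a new row 2. The new tableau is [[1, 4, 5], [7]].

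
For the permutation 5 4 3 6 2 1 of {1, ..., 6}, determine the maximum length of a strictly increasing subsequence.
2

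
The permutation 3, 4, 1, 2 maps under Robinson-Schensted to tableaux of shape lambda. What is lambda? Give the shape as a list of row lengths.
RSK row insertion gives P = [[1, 2], [3, 4]], which has shape [2, 2].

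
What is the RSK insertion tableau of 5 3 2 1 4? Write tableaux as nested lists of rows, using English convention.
P = [[1, 4], [2], [3], [5]]

Insert 5: appended to row 1. P = [[5]].
Insert 3: 3 bumps 5 from row 1; 5 starts row 2. P = [[3], [5]].
Insert 2: 2 bumps 3 from row 1; 3 bumps 5 from row 2; 5 starts row 3. P = [[2], [3], [5]].
Insert 1: 1 bumps 2 from row 1; 2 bumps 3 from row 2; 3 bumps 5 from row 3; 5 starts row 4. P = [[1], [2], [3], [5]].
Insert 4: appended to row 1. P = [[1, 4], [2], [3], [5]].

So P = [[1, 4], [2], [3], [5]].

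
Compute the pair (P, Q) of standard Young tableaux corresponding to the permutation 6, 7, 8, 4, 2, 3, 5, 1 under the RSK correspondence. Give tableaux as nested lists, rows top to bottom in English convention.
P = [[1, 3, 5], [2, 7, 8], [4], [6]], Q = [[1, 2, 3], [4, 6, 7], [5], [8]]

Insert each entry of the permutation into P by Schensted row insertion, recording in Q the position of each new cell.

Insert 6: appended to row 1. P = [[6]], Q = [[1]].
Insert 7: appended to row 1. P = [[6, 7]], Q = [[1, 2]].
Insert 8: appended to row 1. P = [[6, 7, 8]], Q = [[1, 2, 3]].
Insert 4: 4 bumps 6 from row 1; 6 starts row 2. P = [[4, 7, 8], [6]], Q = [[1, 2, 3], [4]].
Insert 2: 2 bumps 4 from row 1; 4 bumps 6 from row 2; 6 starts row 3. P = [[2, 7, 8], [4], [6]], Q = [[1, 2, 3], [4], [5]].
Insert 3: 3 bumps 7 from row 1; 7 appends to row 2. P = [[2, 3, 8], [4, 7], [6]], Q = [[1, 2, 3], [4, 6], [5]].
Insert 5: 5 bumps 8 from row 1; 8 appends to row 2. P = [[2, 3, 5], [4, 7, 8], [6]], Q = [[1, 2, 3], [4, 6, 7], [5]].
Insert 1: 1 bumps 2 from row 1; 2 bumps 4 from row 2; 4 bumps 6 from row 3; 6 starts row 4. P = [[1, 3, 5], [2, 7, 8], [4], [6]], Q = [[1, 2, 3], [4, 6, 7], [5], [8]].

So P = [[1, 3, 5], [2, 7, 8], [4], [6]], Q = [[1, 2, 3], [4, 6, 7], [5], [8]].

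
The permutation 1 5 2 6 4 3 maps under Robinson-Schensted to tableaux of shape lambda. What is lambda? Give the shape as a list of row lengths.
RSK row insertion gives P = [[1, 2, 3], [4, 6], [5]], which has shape [3, 2, 1].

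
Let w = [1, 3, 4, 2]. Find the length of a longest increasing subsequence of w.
3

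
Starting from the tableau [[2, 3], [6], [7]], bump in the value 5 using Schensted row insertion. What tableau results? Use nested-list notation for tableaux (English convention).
[[2, 3, 5], [6], [7]]

5 is larger than every entry of row 1, so it is appended to row 1. The new tableau is [[2, 3, 5], [6], [7]].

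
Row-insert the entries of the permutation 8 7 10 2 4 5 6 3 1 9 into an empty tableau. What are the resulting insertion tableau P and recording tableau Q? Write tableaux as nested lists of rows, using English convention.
P = [[1, 3, 5, 6, 9], [2, 10], [4], [7], [8]], Q = [[1, 3, 6, 7, 10], [2, 5], [4], [8], [9]]

Insert each entry of the permutation into P by Schensted row insertion, recording in Q the position of each new cell.

Insert 8: appended to row 1. P = [[8]].
Insert 7: 7 bumps 8 from row 1; 8 starts row 2. P = [[7], [8]].
Insert 10: appended to row 1. P = [[7, 10], [8]].
Insert 2: 2 bumps 7 from row 1; 7 bumps 8 from row 2; 8 starts row 3. P = [[2, 10], [7], [8]].
Insert 4: 4 bumps 10 from row 1; 10 appends to row 2. P = [[2, 4], [7, 10], [8]].
Insert 5: appended to row 1. P = [[2, 4, 5], [7, 10], [8]].
Insert 6: appended to row 1. P = [[2, 4, 5, 6], [7, 10], [8]].
Insert 3: 3 bumps 4 from row 1; 4 bumps 7 from row 2; 7 bumps 8 from row 3; 8 starts row 4. P = [[2, 3, 5, 6], [4, 10], [7], [8]].
Insert 1: 1 bumps 2 from row 1; 2 bumps 4 from row 2; 4 bumps 7 from row 3; 7 bumps 8 from row 4; 8 starts row 5. P = [[1, 3, 5, 6], [2, 10], [4], [7], [8]].
Insert 9: appended to row 1. P = [[1, 3, 5, 6, 9], [2, 10], [4], [7], [8]].

So P = [[1, 3, 5, 6, 9], [2, 10], [4], [7], [8]], Q = [[1, 3, 6, 7, 10], [2, 5], [4], [8], [9]].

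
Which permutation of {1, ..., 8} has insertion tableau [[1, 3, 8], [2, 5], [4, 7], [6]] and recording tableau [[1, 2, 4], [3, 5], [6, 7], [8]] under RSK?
6 7 4 8 5 2 3 1

Reverse the RSK construction: for i from n down to 1, find the cell of Q containing i, remove the entry at that cell from P, and reverse-bump it up through P; the value ejected from row 1 is w(i).

Step i=8: Q has 8 at row 4, column 1; remove 6 from row 4 of P and reverse-bump: 6 enters row 3 and ejects 4; 4 enters row 2 and ejects 2; 2 enters row 1 and ejects 1. So w(8) = 1. P is now [[2, 3, 8], [4, 5], [6, 7]].
Step i=7: Q has 7 at row 3, column 2; remove 7 from row 3 of P and reverse-bump: 7 enters row 2 and ejects 5; 5 enters row 1 and ejects 3. So w(7) = 3. P is now [[2, 5, 8], [4, 7], [6]].
Step i=6: Q has 6 at row 3, column 1; remove 6 from row 3 of P and reverse-bump: 6 enters row 2 and ejects 4; 4 enters row 1 and ejects 2. So w(6) = 2. P is now [[4, 5, 8], [6, 7]].
Step i=5: Q has 5 at row 2, column 2; remove 7 from row 2 of P and reverse-bump: 7 enters row 1 and ejects 5. So w(5) = 5. P is now [[4, 7, 8], [6]].
Step i=4: Q has 4 at row 1, column 3; remove that cell from P, ejecting 8. So w(4) = 8. P is now [[4, 7], [6]].
Step i=3: Q has 3 at row 2, column 1; remove 6 from row 2 of P and reverse-bump: 6 enters row 1 and ejects 4. So w(3) = 4. P is now [[6, 7]].
Step i=2: Q has 2 at row 1, column 2; remove that cell from P, ejecting 7. So w(2) = 7. P is now [[6]].
Step i=1: Q has 1 at row 1, column 1; remove that cell from P, ejecting 6. So w(1) = 6. P is now [].

So w = 6 7 4 8 5 2 3 1.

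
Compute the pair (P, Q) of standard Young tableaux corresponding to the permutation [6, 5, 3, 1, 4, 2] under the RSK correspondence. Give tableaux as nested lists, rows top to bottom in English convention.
P = [[1, 2], [3, 4], [5], [6]], Q = [[1, 5], [2, 6], [3], [4]]

Insert each entry of the permutation into P by Schensted row insertion, recording in Q the position of each new cell.

Insert 6: appended to row 1. P = [[6]].
Insert 5: 5 bumps 6 from row 1; 6 starts row 2. P = [[5], [6]].
Insert 3: 3 bumps 5 from row 1; 5 bumps 6 from row 2; 6 starts row 3. P = [[3], [5], [6]].
Insert 1: 1 bumps 3 from row 1; 3 bumps 5 from row 2; 5 bumps 6 from row 3; 6 starts row 4. P = [[1], [3], [5], [6]].
Insert 4: appended to row 1. P = [[1, 4], [3], [5], [6]].
Insert 2: 2 bumps 4 from row 1; 4 appends to row 2. P = [[1, 2], [3, 4], [5], [6]].

So P = [[1, 2], [3, 4], [5], [6]], Q = [[1, 5], [2, 6], [3], [4]].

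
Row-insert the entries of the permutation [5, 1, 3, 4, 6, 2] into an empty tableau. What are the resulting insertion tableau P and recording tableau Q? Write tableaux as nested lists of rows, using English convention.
P = [[1, 2, 4, 6], [3], [5]], Q = [[1, 3, 4, 5], [2], [6]]

Insert each entry of the permutation into P by Schensted row insertion, recording in Q the position of each new cell.

Insert 5: appended to row 1. P = [[5]].
Insert 1: 1 bumps 5 from row 1; 5 starts row 2. P = [[1], [5]].
Insert 3: appended to row 1. P = [[1, 3], [5]].
Insert 4: appended to row 1. P = [[1, 3, 4], [5]].
Insert 6: appended to row 1. P = [[1, 3, 4, 6], [5]].
Insert 2: 2 bumps 3 from row 1; 3 bumps 5 from row 2; 5 starts row 3. P = [[1, 2, 4, 6], [3], [5]].

So P = [[1, 2, 4, 6], [3], [5]], Q = [[1, 3, 4, 5], [2], [6]].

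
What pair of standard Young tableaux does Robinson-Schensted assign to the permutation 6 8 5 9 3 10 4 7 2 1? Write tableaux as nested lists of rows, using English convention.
Insert each entry of the permutation into P by Schensted row insertion, recording in Q the position of each new cell.

After inserting 6: P = [[6]].
After inserting 8: P = [[6, 8]].
After inserting 5: P = [[5, 8], [6]].
After inserting 9: P = [[5, 8, 9], [6]].
After inserting 3: P = [[3, 8, 9], [5], [6]].
After inserting 10: P = [[3, 8, 9, 10], [5], [6]].
After inserting 4: P = [[3, 4, 9, 10], [5, 8], [6]].
After inserting 7: P = [[3, 4, 7, 10], [5, 8, 9], [6]].
After inserting 2: P = [[2, 4, 7, 10], [3, 8, 9], [5], [6]].
After inserting 1: P = [[1, 4, 7, 10], [2, 8, 9], [3], [5], [6]].

So P = [[1, 4, 7, 10], [2, 8, 9], [3], [5], [6]], Q = [[1, 2, 4, 6], [3, 7, 8], [5], [9], [10]].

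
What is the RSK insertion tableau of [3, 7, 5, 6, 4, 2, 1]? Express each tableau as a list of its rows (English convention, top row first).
Insert 3: appended to row 1. P = [[3]].
Insert 7: appended to row 1. P = [[3, 7]].
Insert 5: 5 bumps 7 from row 1; 7 starts row 2. P = [[3, 5], [7]].
Insert 6: appended to row 1. P = [[3, 5, 6], [7]].
Insert 4: 4 bumps 5 from row 1; 5 bumps 7 from row 2; 7 starts row 3. P = [[3, 4, 6], [5], [7]].
Insert 2: 2 bumps 3 from row 1; 3 bumps 5 from row 2; 5 bumps 7 from row 3; 7 starts row 4. P = [[2, 4, 6], [3], [5], [7]].
Insert 1: 1 bumps 2 from row 1; 2 bumps 3 from row 2; 3 bumps 5 from row 3; 5 bumps 7 from row 4; 7 starts row 5. P = [[1, 4, 6], [2], [3], [5], [7]].

So P = [[1, 4, 6], [2], [3], [5], [7]].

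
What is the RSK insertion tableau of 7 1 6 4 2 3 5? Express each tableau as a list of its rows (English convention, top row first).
Insert 7: appended to row 1. P = [[7]].
Insert 1: 1 bumps 7 from row 1; 7 starts row 2. P = [[1], [7]].
Insert 6: appended to row 1. P = [[1, 6], [7]].
Insert 4: 4 bumps 6 from row 1; 6 bumps 7 from row 2; 7 starts row 3. P = [[1, 4], [6], [7]].
Insert 2: 2 bumps 4 from row 1; 4 bumps 6 from row 2; 6 bumps 7 from row 3; 7 starts row 4. P = [[1, 2], [4], [6], [7]].
Insert 3: appended to row 1. P = [[1, 2, 3], [4], [6], [7]].
Insert 5: appended to row 1. P = [[1, 2, 3, 5], [4], [6], [7]].

So P = [[1, 2, 3, 5], [4], [6], [7]].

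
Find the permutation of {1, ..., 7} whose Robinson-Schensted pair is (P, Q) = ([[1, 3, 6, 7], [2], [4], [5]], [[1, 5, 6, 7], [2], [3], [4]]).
5 4 2 1 3 6 7

Reverse the RSK construction: for i from n down to 1, find the cell of Q containing i, remove the entry at that cell from P, and reverse-bump it up through P; the value ejected from row 1 is w(i).

Step i=7: Q has 7 at row 1, column 4; remove that cell from P, ejecting 7. So w(7) = 7. P is now [[1, 3, 6], [2], [4], [5]].
Step i=6: Q has 6 at row 1, column 3; remove that cell from P, ejecting 6. So w(6) = 6. P is now [[1, 3], [2], [4], [5]].
Step i=5: Q has 5 at row 1, column 2; remove that cell from P, ejecting 3. So w(5) = 3. P is now [[1], [2], [4], [5]].
Step i=4: Q has 4 at row 4, column 1; remove 5 from row 4 of P and reverse-bump: 5 enters row 3 and ejects 4; 4 enters row 2 and ejects 2; 2 enters row 1 and ejects 1. So w(4) = 1. P is now [[2], [4], [5]].
Step i=3: Q has 3 at row 3, column 1; remove 5 from row 3 of P and reverse-bump: 5 enters row 2 and ejects 4; 4 enters row 1 and ejects 2. So w(3) = 2. P is now [[4], [5]].
Step i=2: Q has 2 at row 2, column 1; remove 5 from row 2 of P and reverse-bump: 5 enters row 1 and ejects 4. So w(2) = 4. P is now [[5]].
Step i=1: Q has 1 at row 1, column 1; remove that cell from P, ejecting 5. So w(1) = 5. P is now [].

So w = 5 4 2 1 3 6 7.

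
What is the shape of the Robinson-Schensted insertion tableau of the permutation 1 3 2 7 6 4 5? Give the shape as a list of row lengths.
[4, 2, 1]

Row-insert each entry into an empty tableau.

After inserting 1: P = [[1]].
After inserting 3: P = [[1, 3]].
After inserting 2: P = [[1, 2], [3]].
After inserting 7: P = [[1, 2, 7], [3]].
After inserting 6: P = [[1, 2, 6], [3, 7]].
After inserting 4: P = [[1, 2, 4], [3, 6], [7]].
After inserting 5: P = [[1, 2, 4, 5], [3, 6], [7]].

The final insertion tableau P = [[1, 2, 4, 5], [3, 6], [7]] has shape [4, 2, 1].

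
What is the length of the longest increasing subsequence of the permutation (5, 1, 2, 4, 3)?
3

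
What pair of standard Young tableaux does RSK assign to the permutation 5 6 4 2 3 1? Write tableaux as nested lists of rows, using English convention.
P = [[1, 3], [2, 6], [4], [5]], Q = [[1, 2], [3, 5], [4], [6]]

Insert each entry of the permutation into P by Schensted row insertion, recording in Q the position of each new cell.

Insert 5: appended to row 1. P = [[5]], Q = [[1]].
Insert 6: appended to row 1. P = [[5, 6]], Q = [[1, 2]].
Insert 4: 4 bumps 5 from row 1; 5 starts row 2. P = [[4, 6], [5]], Q = [[1, 2], [3]].
Insert 2: 2 bumps 4 from row 1; 4 bumps 5 from row 2; 5 starts row 3. P = [[2, 6], [4], [5]], Q = [[1, 2], [3], [4]].
Insert 3: 3 bumps 6 from row 1; 6 appends to row 2. P = [[2, 3], [4, 6], [5]], Q = [[1, 2], [3, 5], [4]].
Insert 1: 1 bumps 2 from row 1; 2 bumps 4 from row 2; 4 bumps 5 from row 3; 5 starts row 4. P = [[1, 3], [2, 6], [4], [5]], Q = [[1, 2], [3, 5], [4], [6]].

So P = [[1, 3], [2, 6], [4], [5]], Q = [[1, 2], [3, 5], [4], [6]].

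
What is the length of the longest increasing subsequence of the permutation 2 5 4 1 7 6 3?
3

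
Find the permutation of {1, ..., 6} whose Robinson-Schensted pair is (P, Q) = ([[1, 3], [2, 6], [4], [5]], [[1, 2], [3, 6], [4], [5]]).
Reverse the RSK construction: for i from n down to 1, find the cell of Q containing i, remove the entry at that cell from P, and reverse-bump it up through P; the value ejected from row 1 is w(i).

Step i=6: Q has 6 at row 2, column 2; remove 6 from row 2 of P and reverse-bump: 6 enters row 1 and ejects 3. So w(6) = 3. P is now [[1, 6], [2], [4], [5]].
Step i=5: Q has 5 at row 4, column 1; remove 5 from row 4 of P and reverse-bump: 5 enters row 3 and ejects 4; 4 enters row 2 and ejects 2; 2 enters row 1 and ejects 1. So w(5) = 1. P is now [[2, 6], [4], [5]].
Step i=4: Q has 4 at row 3, column 1; remove 5 from row 3 of P and reverse-bump: 5 enters row 2 and ejects 4; 4 enters row 1 and ejects 2. So w(4) = 2. P is now [[4, 6], [5]].
Step i=3: Q has 3 at row 2, column 1; remove 5 from row 2 of P and reverse-bump: 5 enters row 1 and ejects 4. So w(3) = 4. P is now [[5, 6]].
Step i=2: Q has 2 at row 1, column 2; remove that cell from P, ejecting 6. So w(2) = 6. P is now [[5]].
Step i=1: Q has 1 at row 1, column 1; remove that cell from P, ejecting 5. So w(1) = 5. P is now [].

So w = 5 6 4 2 1 3.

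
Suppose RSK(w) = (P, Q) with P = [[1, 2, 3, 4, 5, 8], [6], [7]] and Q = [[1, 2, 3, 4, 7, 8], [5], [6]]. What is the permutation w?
Reverse the RSK construction: for i from n down to 1, find the cell of Q containing i, remove the entry at that cell from P, and reverse-bump it up through P; the value ejected from row 1 is w(i).

Step i=8: Q has 8 at row 1, column 6; remove that cell from P, ejecting 8. So w(8) = 8. P is now [[1, 2, 3, 4, 5], [6], [7]].
Step i=7: Q has 7 at row 1, column 5; remove that cell from P, ejecting 5. So w(7) = 5. P is now [[1, 2, 3, 4], [6], [7]].
Step i=6: Q has 6 at row 3, column 1; remove 7 from row 3 of P and reverse-bump: 7 enters row 2 and ejects 6; 6 enters row 1 and ejects 4. So w(6) = 4. P is now [[1, 2, 3, 6], [7]].
Step i=5: Q has 5 at row 2, column 1; remove 7 from row 2 of P and reverse-bump: 7 enters row 1 and ejects 6. So w(5) = 6. P is now [[1, 2, 3, 7]].
Step i=4: Q has 4 at row 1, column 4; remove that cell from P, ejecting 7. So w(4) = 7. P is now [[1, 2, 3]].
Step i=3: Q has 3 at row 1, column 3; remove that cell from P, ejecting 3. So w(3) = 3. P is now [[1, 2]].
Step i=2: Q has 2 at row 1, column 2; remove that cell from P, ejecting 2. So w(2) = 2. P is now [[1]].
Step i=1: Q has 1 at row 1, column 1; remove that cell from P, ejecting 1. So w(1) = 1. P is now [].

So w = 1 2 3 7 6 4 5 8.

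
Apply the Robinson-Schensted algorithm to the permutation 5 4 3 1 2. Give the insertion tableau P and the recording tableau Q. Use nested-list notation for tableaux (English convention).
Insert each entry of the permutation into P by Schensted row insertion, recording in Q the position of each new cell.

Insert 5: appended to row 1. P = [[5]], Q = [[1]].
Insert 4: 4 bumps 5 from row 1; 5 starts row 2. P = [[4], [5]], Q = [[1], [2]].
Insert 3: 3 bumps 4 from row 1; 4 bumps 5 from row 2; 5 starts row 3. P = [[3], [4], [5]], Q = [[1], [2], [3]].
Insert 1: 1 bumps 3 from row 1; 3 bumps 4 from row 2; 4 bumps 5 from row 3; 5 starts row 4. P = [[1], [3], [4], [5]], Q = [[1], [2], [3], [4]].
Insert 2: appended to row 1. P = [[1, 2], [3], [4], [5]], Q = [[1, 5], [2], [3], [4]].

So P = [[1, 2], [3], [4], [5]], Q = [[1, 5], [2], [3], [4]].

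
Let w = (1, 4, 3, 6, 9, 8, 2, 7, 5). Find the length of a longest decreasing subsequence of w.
4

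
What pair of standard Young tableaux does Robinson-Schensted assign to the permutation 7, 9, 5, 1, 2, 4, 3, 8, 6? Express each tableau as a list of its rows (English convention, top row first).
Insert each entry of the permutation into P by Schensted row insertion, recording in Q the position of each new cell.

Insert 7: appended to row 1. P = [[7]].
Insert 9: appended to row 1. P = [[7, 9]].
Insert 5: 5 bumps 7 from row 1; 7 starts row 2. P = [[5, 9], [7]].
Insert 1: 1 bumps 5 from row 1; 5 bumps 7 from row 2; 7 starts row 3. P = [[1, 9], [5], [7]].
Insert 2: 2 bumps 9 from row 1; 9 appends to row 2. P = [[1, 2], [5, 9], [7]].
Insert 4: appended to row 1. P = [[1, 2, 4], [5, 9], [7]].
Insert 3: 3 bumps 4 from row 1; 4 bumps 5 from row 2; 5 bumps 7 from row 3; 7 starts row 4. P = [[1, 2, 3], [4, 9], [5], [7]].
Insert 8: appended to row 1. P = [[1, 2, 3, 8], [4, 9], [5], [7]].
Insert 6: 6 bumps 8 from row 1; 8 bumps 9 from row 2; 9 appends to row 3. P = [[1, 2, 3, 6], [4, 8], [5, 9], [7]].

So P = [[1, 2, 3, 6], [4, 8], [5, 9], [7]], Q = [[1, 2, 6, 8], [3, 5], [4, 9], [7]].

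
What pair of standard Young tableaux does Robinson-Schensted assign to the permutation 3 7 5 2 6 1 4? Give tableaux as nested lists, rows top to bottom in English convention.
P = [[1, 4, 6], [2, 5], [3], [7]], Q = [[1, 2, 5], [3, 7], [4], [6]]

Insert each entry of the permutation into P by Schensted row insertion, recording in Q the position of each new cell.

After inserting 3: P = [[3]].
After inserting 7: P = [[3, 7]].
After inserting 5: P = [[3, 5], [7]].
After inserting 2: P = [[2, 5], [3], [7]].
After inserting 6: P = [[2, 5, 6], [3], [7]].
After inserting 1: P = [[1, 5, 6], [2], [3], [7]].
After inserting 4: P = [[1, 4, 6], [2, 5], [3], [7]].

So P = [[1, 4, 6], [2, 5], [3], [7]], Q = [[1, 2, 5], [3, 7], [4], [6]].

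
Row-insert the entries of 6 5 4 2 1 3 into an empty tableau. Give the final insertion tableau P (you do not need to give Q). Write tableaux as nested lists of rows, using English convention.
Insert 6: appended to row 1. P = [[6]].
Insert 5: 5 bumps 6 from row 1; 6 starts row 2. P = [[5], [6]].
Insert 4: 4 bumps 5 from row 1; 5 bumps 6 from row 2; 6 starts row 3. P = [[4], [5], [6]].
Insert 2: 2 bumps 4 from row 1; 4 bumps 5 from row 2; 5 bumps 6 from row 3; 6 starts row 4. P = [[2], [4], [5], [6]].
Insert 1: 1 bumps 2 from row 1; 2 bumps 4 from row 2; 4 bumps 5 from row 3; 5 bumps 6 from row 4; 6 starts row 5. P = [[1], [2], [4], [5], [6]].
Insert 3: appended to row 1. P = [[1, 3], [2], [4], [5], [6]].

So P = [[1, 3], [2], [4], [5], [6]].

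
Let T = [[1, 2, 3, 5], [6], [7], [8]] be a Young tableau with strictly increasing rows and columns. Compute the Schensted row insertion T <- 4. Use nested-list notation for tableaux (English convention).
[[1, 2, 3, 4], [5], [6], [7], [8]]

In row 1, 4 replaces 5 (the leftmost entry greater than 4); 5 is bumped to row 2. In row 2, 5 replaces 6 (the leftmost entry greater than 5); 6 is bumped to row 3. In row 3, 6 replaces 7 (the leftmost entry greater than 6); 7 is bumped to row 4. In row 4, 7 replaces 8 (the leftmost entry greater than 7); 8 is bumped to row 5. 8 starts a new row 5. The new tableau is [[1, 2, 3, 4], [5], [6], [7], [8]].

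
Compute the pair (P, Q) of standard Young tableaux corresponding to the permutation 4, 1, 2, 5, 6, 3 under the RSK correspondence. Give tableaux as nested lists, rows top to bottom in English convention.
Insert each entry of the permutation into P by Schensted row insertion, recording in Q the position of each new cell.

After inserting 4: P = [[4]].
After inserting 1: P = [[1], [4]].
After inserting 2: P = [[1, 2], [4]].
After inserting 5: P = [[1, 2, 5], [4]].
After inserting 6: P = [[1, 2, 5, 6], [4]].
After inserting 3: P = [[1, 2, 3, 6], [4, 5]].

So P = [[1, 2, 3, 6], [4, 5]], Q = [[1, 3, 4, 5], [2, 6]].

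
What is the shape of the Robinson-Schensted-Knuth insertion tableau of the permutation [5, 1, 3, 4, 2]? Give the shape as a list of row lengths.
Row-insert each entry into an empty tableau.

After inserting 5: P = [[5]].
After inserting 1: P = [[1], [5]].
After inserting 3: P = [[1, 3], [5]].
After inserting 4: P = [[1, 3, 4], [5]].
After inserting 2: P = [[1, 2, 4], [3], [5]].

The final insertion tableau P = [[1, 2, 4], [3], [5]] has shape [3, 1, 1].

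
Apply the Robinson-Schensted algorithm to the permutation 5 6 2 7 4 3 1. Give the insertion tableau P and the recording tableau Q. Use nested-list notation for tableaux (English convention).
Insert each entry of the permutation into P by Schensted row insertion, recording in Q the position of each new cell.

Insert 5: appended to row 1. P = [[5]].
Insert 6: appended to row 1. P = [[5, 6]].
Insert 2: 2 bumps 5 from row 1; 5 starts row 2. P = [[2, 6], [5]].
Insert 7: appended to row 1. P = [[2, 6, 7], [5]].
Insert 4: 4 bumps 6 from row 1; 6 appends to row 2. P = [[2, 4, 7], [5, 6]].
Insert 3: 3 bumps 4 from row 1; 4 bumps 5 from row 2; 5 starts row 3. P = [[2, 3, 7], [4, 6], [5]].
Insert 1: 1 bumps 2 from row 1; 2 bumps 4 from row 2; 4 bumps 5 from row 3; 5 starts row 4. P = [[1, 3, 7], [2, 6], [4], [5]].

So P = [[1, 3, 7], [2, 6], [4], [5]], Q = [[1, 2, 4], [3, 5], [6], [7]].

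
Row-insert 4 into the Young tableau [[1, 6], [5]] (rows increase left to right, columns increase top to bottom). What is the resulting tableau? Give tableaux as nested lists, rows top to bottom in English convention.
In row 1, 4 replaces 6 (the leftmost entry greater than 4); 6 is bumped to row 2. 6 is appended to row 2. The new tableau is [[1, 4], [5, 6]].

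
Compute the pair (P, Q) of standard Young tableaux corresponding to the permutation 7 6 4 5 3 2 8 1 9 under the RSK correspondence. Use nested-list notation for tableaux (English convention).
P = [[1, 5, 8, 9], [2], [3], [4], [6], [7]], Q = [[1, 4, 7, 9], [2], [3], [5], [6], [8]]

Insert each entry of the permutation into P by Schensted row insertion, recording in Q the position of each new cell.

Insert 7: appended to row 1. P = [[7]].
Insert 6: 6 bumps 7 from row 1; 7 starts row 2. P = [[6], [7]].
Insert 4: 4 bumps 6 from row 1; 6 bumps 7 from row 2; 7 starts row 3. P = [[4], [6], [7]].
Insert 5: appended to row 1. P = [[4, 5], [6], [7]].
Insert 3: 3 bumps 4 from row 1; 4 bumps 6 from row 2; 6 bumps 7 from row 3; 7 starts row 4. P = [[3, 5], [4], [6], [7]].
Insert 2: 2 bumps 3 from row 1; 3 bumps 4 from row 2; 4 bumps 6 from row 3; 6 bumps 7 from row 4; 7 starts row 5. P = [[2, 5], [3], [4], [6], [7]].
Insert 8: appended to row 1. P = [[2, 5, 8], [3], [4], [6], [7]].
Insert 1: 1 bumps 2 from row 1; 2 bumps 3 from row 2; 3 bumps 4 from row 3; 4 bumps 6 from row 4; 6 bumps 7 from row 5; 7 starts row 6. P = [[1, 5, 8], [2], [3], [4], [6], [7]].
Insert 9: appended to row 1. P = [[1, 5, 8, 9], [2], [3], [4], [6], [7]].

So P = [[1, 5, 8, 9], [2], [3], [4], [6], [7]], Q = [[1, 4, 7, 9], [2], [3], [5], [6], [8]].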